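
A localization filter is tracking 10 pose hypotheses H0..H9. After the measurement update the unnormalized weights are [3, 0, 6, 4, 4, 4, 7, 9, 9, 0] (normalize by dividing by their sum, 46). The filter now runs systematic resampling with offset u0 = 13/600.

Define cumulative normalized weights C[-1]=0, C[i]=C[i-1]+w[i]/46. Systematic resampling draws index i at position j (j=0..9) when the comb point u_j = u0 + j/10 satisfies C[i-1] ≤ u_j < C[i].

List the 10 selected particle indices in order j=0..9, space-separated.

0 2 3 4 5 6 7 7 8 8

C = [3/46, 3/46, 9/46, 13/46, 17/46, 21/46, 14/23, 37/46, 1, 1]
j=0: u_0=13/600 ∈ [0, 3/46) → index 0
j=1: u_1=73/600 ∈ [3/46, 9/46) → index 2
j=2: u_2=133/600 ∈ [9/46, 13/46) → index 3
j=3: u_3=193/600 ∈ [13/46, 17/46) → index 4
j=4: u_4=253/600 ∈ [17/46, 21/46) → index 5
j=5: u_5=313/600 ∈ [21/46, 14/23) → index 6
j=6: u_6=373/600 ∈ [14/23, 37/46) → index 7
j=7: u_7=433/600 ∈ [14/23, 37/46) → index 7
j=8: u_8=493/600 ∈ [37/46, 1) → index 8
j=9: u_9=553/600 ∈ [37/46, 1) → index 8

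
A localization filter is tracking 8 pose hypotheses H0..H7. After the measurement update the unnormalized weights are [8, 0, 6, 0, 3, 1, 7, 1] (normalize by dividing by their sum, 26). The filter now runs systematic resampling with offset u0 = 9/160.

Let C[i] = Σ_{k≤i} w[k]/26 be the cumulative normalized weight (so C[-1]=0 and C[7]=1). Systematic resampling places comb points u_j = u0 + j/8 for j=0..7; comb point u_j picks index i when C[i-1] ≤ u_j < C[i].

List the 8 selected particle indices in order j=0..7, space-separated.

C = [4/13, 4/13, 7/13, 7/13, 17/26, 9/13, 25/26, 1]
j=0: u_0=9/160 ∈ [0, 4/13) → index 0
j=1: u_1=29/160 ∈ [0, 4/13) → index 0
j=2: u_2=49/160 ∈ [0, 4/13) → index 0
j=3: u_3=69/160 ∈ [4/13, 7/13) → index 2
j=4: u_4=89/160 ∈ [7/13, 17/26) → index 4
j=5: u_5=109/160 ∈ [17/26, 9/13) → index 5
j=6: u_6=129/160 ∈ [9/13, 25/26) → index 6
j=7: u_7=149/160 ∈ [9/13, 25/26) → index 6

0 0 0 2 4 5 6 6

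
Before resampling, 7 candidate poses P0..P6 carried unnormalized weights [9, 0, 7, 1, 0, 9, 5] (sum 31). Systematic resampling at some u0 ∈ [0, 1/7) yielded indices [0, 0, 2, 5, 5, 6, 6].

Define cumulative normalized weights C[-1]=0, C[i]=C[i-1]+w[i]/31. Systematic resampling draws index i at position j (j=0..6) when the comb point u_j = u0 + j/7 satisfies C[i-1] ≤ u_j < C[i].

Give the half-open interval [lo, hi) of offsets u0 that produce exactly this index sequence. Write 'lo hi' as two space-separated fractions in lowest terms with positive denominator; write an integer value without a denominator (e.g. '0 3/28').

27/217 1/7

C = [9/31, 9/31, 16/31, 17/31, 17/31, 26/31, 1]
j=0 picked index 0: u0 ∈ [0, 9/31)
j=1 picked index 0: u0 ∈ [-1/7, 32/217)
j=2 picked index 2: u0 ∈ [1/217, 50/217)
j=3 picked index 5: u0 ∈ [26/217, 89/217)
j=4 picked index 5: u0 ∈ [-5/217, 58/217)
j=5 picked index 6: u0 ∈ [27/217, 2/7)
j=6 picked index 6: u0 ∈ [-4/217, 1/7)
intersection: [27/217, 1/7)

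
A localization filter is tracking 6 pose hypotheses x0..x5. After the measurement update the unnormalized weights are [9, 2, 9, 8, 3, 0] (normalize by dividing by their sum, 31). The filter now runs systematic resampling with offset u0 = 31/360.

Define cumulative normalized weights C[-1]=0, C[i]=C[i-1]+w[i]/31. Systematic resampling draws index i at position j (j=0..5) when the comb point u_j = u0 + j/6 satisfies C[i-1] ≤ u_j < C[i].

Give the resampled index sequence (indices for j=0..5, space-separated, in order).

C = [9/31, 11/31, 20/31, 28/31, 1, 1]
j=0: u_0=31/360 ∈ [0, 9/31) → index 0
j=1: u_1=91/360 ∈ [0, 9/31) → index 0
j=2: u_2=151/360 ∈ [11/31, 20/31) → index 2
j=3: u_3=211/360 ∈ [11/31, 20/31) → index 2
j=4: u_4=271/360 ∈ [20/31, 28/31) → index 3
j=5: u_5=331/360 ∈ [28/31, 1) → index 4

0 0 2 2 3 4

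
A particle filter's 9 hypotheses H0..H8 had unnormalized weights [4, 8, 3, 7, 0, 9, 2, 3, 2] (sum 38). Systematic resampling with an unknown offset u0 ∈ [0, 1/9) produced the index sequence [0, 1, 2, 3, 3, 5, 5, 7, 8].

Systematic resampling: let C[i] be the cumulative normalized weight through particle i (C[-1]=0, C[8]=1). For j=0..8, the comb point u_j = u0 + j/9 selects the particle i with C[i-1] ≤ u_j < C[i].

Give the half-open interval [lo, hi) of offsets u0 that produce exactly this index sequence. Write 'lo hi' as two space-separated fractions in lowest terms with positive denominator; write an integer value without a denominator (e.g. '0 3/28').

C = [2/19, 6/19, 15/38, 11/19, 11/19, 31/38, 33/38, 18/19, 1]
j=0 picked index 0: u0 ∈ [0, 2/19)
j=1 picked index 1: u0 ∈ [-1/171, 35/171)
j=2 picked index 2: u0 ∈ [16/171, 59/342)
j=3 picked index 3: u0 ∈ [7/114, 14/57)
j=4 picked index 3: u0 ∈ [-17/342, 23/171)
j=5 picked index 5: u0 ∈ [4/171, 89/342)
j=6 picked index 5: u0 ∈ [-5/57, 17/114)
j=7 picked index 7: u0 ∈ [31/342, 29/171)
j=8 picked index 8: u0 ∈ [10/171, 1/9)
intersection: [16/171, 2/19)

16/171 2/19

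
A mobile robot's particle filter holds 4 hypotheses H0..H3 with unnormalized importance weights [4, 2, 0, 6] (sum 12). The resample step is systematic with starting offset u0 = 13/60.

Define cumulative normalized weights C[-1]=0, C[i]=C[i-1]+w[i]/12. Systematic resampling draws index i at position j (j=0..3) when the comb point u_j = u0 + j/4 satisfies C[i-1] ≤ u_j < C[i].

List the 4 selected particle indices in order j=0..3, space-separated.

0 1 3 3

C = [1/3, 1/2, 1/2, 1]
j=0: u_0=13/60 ∈ [0, 1/3) → index 0
j=1: u_1=7/15 ∈ [1/3, 1/2) → index 1
j=2: u_2=43/60 ∈ [1/2, 1) → index 3
j=3: u_3=29/30 ∈ [1/2, 1) → index 3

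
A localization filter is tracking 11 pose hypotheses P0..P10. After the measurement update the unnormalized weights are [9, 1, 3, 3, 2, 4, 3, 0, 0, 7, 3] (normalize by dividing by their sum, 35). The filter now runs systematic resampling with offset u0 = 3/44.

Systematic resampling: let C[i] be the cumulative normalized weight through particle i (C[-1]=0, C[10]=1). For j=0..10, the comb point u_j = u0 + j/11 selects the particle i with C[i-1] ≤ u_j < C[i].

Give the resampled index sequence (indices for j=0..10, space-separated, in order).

0 0 0 2 3 5 5 6 9 9 10

C = [9/35, 2/7, 13/35, 16/35, 18/35, 22/35, 5/7, 5/7, 5/7, 32/35, 1]
j=0: u_0=3/44 ∈ [0, 9/35) → index 0
j=1: u_1=7/44 ∈ [0, 9/35) → index 0
j=2: u_2=1/4 ∈ [0, 9/35) → index 0
j=3: u_3=15/44 ∈ [2/7, 13/35) → index 2
j=4: u_4=19/44 ∈ [13/35, 16/35) → index 3
j=5: u_5=23/44 ∈ [18/35, 22/35) → index 5
j=6: u_6=27/44 ∈ [18/35, 22/35) → index 5
j=7: u_7=31/44 ∈ [22/35, 5/7) → index 6
j=8: u_8=35/44 ∈ [5/7, 32/35) → index 9
j=9: u_9=39/44 ∈ [5/7, 32/35) → index 9
j=10: u_10=43/44 ∈ [32/35, 1) → index 10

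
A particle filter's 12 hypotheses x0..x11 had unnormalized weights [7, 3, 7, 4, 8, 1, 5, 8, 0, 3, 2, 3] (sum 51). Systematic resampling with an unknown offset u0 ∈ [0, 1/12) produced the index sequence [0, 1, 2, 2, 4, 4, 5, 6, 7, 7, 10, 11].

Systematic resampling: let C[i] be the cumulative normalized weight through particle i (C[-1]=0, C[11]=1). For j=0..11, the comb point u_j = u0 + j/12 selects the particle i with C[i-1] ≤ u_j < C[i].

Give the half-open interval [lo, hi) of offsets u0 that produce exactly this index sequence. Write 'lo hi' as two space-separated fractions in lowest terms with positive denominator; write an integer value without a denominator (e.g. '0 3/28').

4/51 1/12

C = [7/51, 10/51, 1/3, 7/17, 29/51, 10/17, 35/51, 43/51, 43/51, 46/51, 16/17, 1]
j=0 picked index 0: u0 ∈ [0, 7/51)
j=1 picked index 1: u0 ∈ [11/204, 23/204)
j=2 picked index 2: u0 ∈ [1/34, 1/6)
j=3 picked index 2: u0 ∈ [-11/204, 1/12)
j=4 picked index 4: u0 ∈ [4/51, 4/17)
j=5 picked index 4: u0 ∈ [-1/204, 31/204)
j=6 picked index 5: u0 ∈ [7/102, 3/34)
j=7 picked index 6: u0 ∈ [1/204, 7/68)
j=8 picked index 7: u0 ∈ [1/51, 3/17)
j=9 picked index 7: u0 ∈ [-13/204, 19/204)
j=10 picked index 10: u0 ∈ [7/102, 11/102)
j=11 picked index 11: u0 ∈ [5/204, 1/12)
intersection: [4/51, 1/12)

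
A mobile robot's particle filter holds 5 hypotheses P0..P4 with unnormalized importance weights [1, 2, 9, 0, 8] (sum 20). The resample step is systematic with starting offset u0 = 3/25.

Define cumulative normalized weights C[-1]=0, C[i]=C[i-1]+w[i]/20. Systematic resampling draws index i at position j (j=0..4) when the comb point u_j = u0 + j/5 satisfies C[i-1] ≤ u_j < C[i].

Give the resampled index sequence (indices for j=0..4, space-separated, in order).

C = [1/20, 3/20, 3/5, 3/5, 1]
j=0: u_0=3/25 ∈ [1/20, 3/20) → index 1
j=1: u_1=8/25 ∈ [3/20, 3/5) → index 2
j=2: u_2=13/25 ∈ [3/20, 3/5) → index 2
j=3: u_3=18/25 ∈ [3/5, 1) → index 4
j=4: u_4=23/25 ∈ [3/5, 1) → index 4

1 2 2 4 4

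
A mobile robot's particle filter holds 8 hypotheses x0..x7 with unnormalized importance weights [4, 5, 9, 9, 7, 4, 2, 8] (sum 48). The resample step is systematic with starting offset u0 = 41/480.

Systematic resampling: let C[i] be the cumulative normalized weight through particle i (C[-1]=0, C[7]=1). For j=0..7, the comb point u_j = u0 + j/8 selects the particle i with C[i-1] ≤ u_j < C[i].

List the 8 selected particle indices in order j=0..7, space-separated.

C = [1/12, 3/16, 3/8, 9/16, 17/24, 19/24, 5/6, 1]
j=0: u_0=41/480 ∈ [1/12, 3/16) → index 1
j=1: u_1=101/480 ∈ [3/16, 3/8) → index 2
j=2: u_2=161/480 ∈ [3/16, 3/8) → index 2
j=3: u_3=221/480 ∈ [3/8, 9/16) → index 3
j=4: u_4=281/480 ∈ [9/16, 17/24) → index 4
j=5: u_5=341/480 ∈ [17/24, 19/24) → index 5
j=6: u_6=401/480 ∈ [5/6, 1) → index 7
j=7: u_7=461/480 ∈ [5/6, 1) → index 7

1 2 2 3 4 5 7 7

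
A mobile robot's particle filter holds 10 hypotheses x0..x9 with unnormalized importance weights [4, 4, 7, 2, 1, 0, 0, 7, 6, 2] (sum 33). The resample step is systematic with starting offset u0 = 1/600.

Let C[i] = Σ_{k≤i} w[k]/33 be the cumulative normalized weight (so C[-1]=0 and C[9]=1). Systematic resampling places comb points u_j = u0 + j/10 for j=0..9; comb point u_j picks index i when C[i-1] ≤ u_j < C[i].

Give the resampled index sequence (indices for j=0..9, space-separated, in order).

C = [4/33, 8/33, 5/11, 17/33, 6/11, 6/11, 6/11, 25/33, 31/33, 1]
j=0: u_0=1/600 ∈ [0, 4/33) → index 0
j=1: u_1=61/600 ∈ [0, 4/33) → index 0
j=2: u_2=121/600 ∈ [4/33, 8/33) → index 1
j=3: u_3=181/600 ∈ [8/33, 5/11) → index 2
j=4: u_4=241/600 ∈ [8/33, 5/11) → index 2
j=5: u_5=301/600 ∈ [5/11, 17/33) → index 3
j=6: u_6=361/600 ∈ [6/11, 25/33) → index 7
j=7: u_7=421/600 ∈ [6/11, 25/33) → index 7
j=8: u_8=481/600 ∈ [25/33, 31/33) → index 8
j=9: u_9=541/600 ∈ [25/33, 31/33) → index 8

0 0 1 2 2 3 7 7 8 8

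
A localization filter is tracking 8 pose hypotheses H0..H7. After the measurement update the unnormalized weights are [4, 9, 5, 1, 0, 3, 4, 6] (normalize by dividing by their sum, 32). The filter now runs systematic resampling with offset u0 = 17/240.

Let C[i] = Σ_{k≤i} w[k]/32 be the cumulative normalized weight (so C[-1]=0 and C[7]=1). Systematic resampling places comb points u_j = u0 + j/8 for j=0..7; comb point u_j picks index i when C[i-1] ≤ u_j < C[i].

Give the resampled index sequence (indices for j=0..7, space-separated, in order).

C = [1/8, 13/32, 9/16, 19/32, 19/32, 11/16, 13/16, 1]
j=0: u_0=17/240 ∈ [0, 1/8) → index 0
j=1: u_1=47/240 ∈ [1/8, 13/32) → index 1
j=2: u_2=77/240 ∈ [1/8, 13/32) → index 1
j=3: u_3=107/240 ∈ [13/32, 9/16) → index 2
j=4: u_4=137/240 ∈ [9/16, 19/32) → index 3
j=5: u_5=167/240 ∈ [11/16, 13/16) → index 6
j=6: u_6=197/240 ∈ [13/16, 1) → index 7
j=7: u_7=227/240 ∈ [13/16, 1) → index 7

0 1 1 2 3 6 7 7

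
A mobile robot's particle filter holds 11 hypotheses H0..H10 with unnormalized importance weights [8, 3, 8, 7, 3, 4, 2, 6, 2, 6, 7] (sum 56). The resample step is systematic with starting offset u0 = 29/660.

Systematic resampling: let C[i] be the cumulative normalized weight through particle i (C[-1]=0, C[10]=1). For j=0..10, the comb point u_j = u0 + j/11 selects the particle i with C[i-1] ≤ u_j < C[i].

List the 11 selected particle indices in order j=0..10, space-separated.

0 0 2 2 3 4 6 7 9 9 10

C = [1/7, 11/56, 19/56, 13/28, 29/56, 33/56, 5/8, 41/56, 43/56, 7/8, 1]
j=0: u_0=29/660 ∈ [0, 1/7) → index 0
j=1: u_1=89/660 ∈ [0, 1/7) → index 0
j=2: u_2=149/660 ∈ [11/56, 19/56) → index 2
j=3: u_3=19/60 ∈ [11/56, 19/56) → index 2
j=4: u_4=269/660 ∈ [19/56, 13/28) → index 3
j=5: u_5=329/660 ∈ [13/28, 29/56) → index 4
j=6: u_6=389/660 ∈ [33/56, 5/8) → index 6
j=7: u_7=449/660 ∈ [5/8, 41/56) → index 7
j=8: u_8=509/660 ∈ [43/56, 7/8) → index 9
j=9: u_9=569/660 ∈ [43/56, 7/8) → index 9
j=10: u_10=629/660 ∈ [7/8, 1) → index 10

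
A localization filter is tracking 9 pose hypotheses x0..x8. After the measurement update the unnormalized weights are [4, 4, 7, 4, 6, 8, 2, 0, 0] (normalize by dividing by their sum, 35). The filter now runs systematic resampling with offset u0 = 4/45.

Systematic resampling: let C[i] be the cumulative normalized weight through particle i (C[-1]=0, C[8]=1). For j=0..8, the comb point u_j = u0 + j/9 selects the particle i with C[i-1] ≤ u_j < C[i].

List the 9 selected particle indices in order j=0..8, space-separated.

0 1 2 2 3 4 5 5 6

C = [4/35, 8/35, 3/7, 19/35, 5/7, 33/35, 1, 1, 1]
j=0: u_0=4/45 ∈ [0, 4/35) → index 0
j=1: u_1=1/5 ∈ [4/35, 8/35) → index 1
j=2: u_2=14/45 ∈ [8/35, 3/7) → index 2
j=3: u_3=19/45 ∈ [8/35, 3/7) → index 2
j=4: u_4=8/15 ∈ [3/7, 19/35) → index 3
j=5: u_5=29/45 ∈ [19/35, 5/7) → index 4
j=6: u_6=34/45 ∈ [5/7, 33/35) → index 5
j=7: u_7=13/15 ∈ [5/7, 33/35) → index 5
j=8: u_8=44/45 ∈ [33/35, 1) → index 6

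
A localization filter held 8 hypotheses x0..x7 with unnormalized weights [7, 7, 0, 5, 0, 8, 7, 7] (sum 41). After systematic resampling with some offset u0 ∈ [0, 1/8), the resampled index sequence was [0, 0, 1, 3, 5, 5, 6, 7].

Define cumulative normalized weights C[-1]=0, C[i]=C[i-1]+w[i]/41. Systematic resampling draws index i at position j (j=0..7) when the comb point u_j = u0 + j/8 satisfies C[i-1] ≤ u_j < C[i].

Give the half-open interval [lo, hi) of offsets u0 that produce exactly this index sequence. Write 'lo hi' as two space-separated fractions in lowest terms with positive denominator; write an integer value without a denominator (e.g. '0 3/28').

C = [7/41, 14/41, 14/41, 19/41, 19/41, 27/41, 34/41, 1]
j=0 picked index 0: u0 ∈ [0, 7/41)
j=1 picked index 0: u0 ∈ [-1/8, 15/328)
j=2 picked index 1: u0 ∈ [-13/164, 15/164)
j=3 picked index 3: u0 ∈ [-11/328, 29/328)
j=4 picked index 5: u0 ∈ [-3/82, 13/82)
j=5 picked index 5: u0 ∈ [-53/328, 11/328)
j=6 picked index 6: u0 ∈ [-15/164, 13/164)
j=7 picked index 7: u0 ∈ [-15/328, 1/8)
intersection: [0, 11/328)

0 11/328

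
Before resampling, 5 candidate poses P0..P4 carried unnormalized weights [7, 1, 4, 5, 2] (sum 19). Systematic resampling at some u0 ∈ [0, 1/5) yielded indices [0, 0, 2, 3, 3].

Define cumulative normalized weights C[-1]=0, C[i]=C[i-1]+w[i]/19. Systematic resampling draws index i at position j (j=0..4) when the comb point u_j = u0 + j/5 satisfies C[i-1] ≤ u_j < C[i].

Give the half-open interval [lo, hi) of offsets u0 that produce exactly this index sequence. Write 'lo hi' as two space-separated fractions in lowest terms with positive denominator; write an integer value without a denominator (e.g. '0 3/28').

3/95 9/95

C = [7/19, 8/19, 12/19, 17/19, 1]
j=0 picked index 0: u0 ∈ [0, 7/19)
j=1 picked index 0: u0 ∈ [-1/5, 16/95)
j=2 picked index 2: u0 ∈ [2/95, 22/95)
j=3 picked index 3: u0 ∈ [3/95, 28/95)
j=4 picked index 3: u0 ∈ [-16/95, 9/95)
intersection: [3/95, 9/95)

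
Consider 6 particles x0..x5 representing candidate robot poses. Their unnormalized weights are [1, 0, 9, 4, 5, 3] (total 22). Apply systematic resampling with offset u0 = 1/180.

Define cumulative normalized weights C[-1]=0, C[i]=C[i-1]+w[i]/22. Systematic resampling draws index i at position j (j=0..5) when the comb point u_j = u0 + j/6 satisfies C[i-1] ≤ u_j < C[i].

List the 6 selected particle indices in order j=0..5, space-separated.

C = [1/22, 1/22, 5/11, 7/11, 19/22, 1]
j=0: u_0=1/180 ∈ [0, 1/22) → index 0
j=1: u_1=31/180 ∈ [1/22, 5/11) → index 2
j=2: u_2=61/180 ∈ [1/22, 5/11) → index 2
j=3: u_3=91/180 ∈ [5/11, 7/11) → index 3
j=4: u_4=121/180 ∈ [7/11, 19/22) → index 4
j=5: u_5=151/180 ∈ [7/11, 19/22) → index 4

0 2 2 3 4 4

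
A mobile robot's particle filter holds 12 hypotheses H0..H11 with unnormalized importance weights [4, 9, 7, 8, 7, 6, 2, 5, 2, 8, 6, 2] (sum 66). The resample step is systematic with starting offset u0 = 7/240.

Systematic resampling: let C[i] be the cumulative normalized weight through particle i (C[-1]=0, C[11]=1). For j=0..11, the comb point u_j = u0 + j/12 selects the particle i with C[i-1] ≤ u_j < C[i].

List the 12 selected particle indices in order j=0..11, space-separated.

C = [2/33, 13/66, 10/33, 14/33, 35/66, 41/66, 43/66, 8/11, 25/33, 29/33, 32/33, 1]
j=0: u_0=7/240 ∈ [0, 2/33) → index 0
j=1: u_1=9/80 ∈ [2/33, 13/66) → index 1
j=2: u_2=47/240 ∈ [2/33, 13/66) → index 1
j=3: u_3=67/240 ∈ [13/66, 10/33) → index 2
j=4: u_4=29/80 ∈ [10/33, 14/33) → index 3
j=5: u_5=107/240 ∈ [14/33, 35/66) → index 4
j=6: u_6=127/240 ∈ [14/33, 35/66) → index 4
j=7: u_7=49/80 ∈ [35/66, 41/66) → index 5
j=8: u_8=167/240 ∈ [43/66, 8/11) → index 7
j=9: u_9=187/240 ∈ [25/33, 29/33) → index 9
j=10: u_10=69/80 ∈ [25/33, 29/33) → index 9
j=11: u_11=227/240 ∈ [29/33, 32/33) → index 10

0 1 1 2 3 4 4 5 7 9 9 10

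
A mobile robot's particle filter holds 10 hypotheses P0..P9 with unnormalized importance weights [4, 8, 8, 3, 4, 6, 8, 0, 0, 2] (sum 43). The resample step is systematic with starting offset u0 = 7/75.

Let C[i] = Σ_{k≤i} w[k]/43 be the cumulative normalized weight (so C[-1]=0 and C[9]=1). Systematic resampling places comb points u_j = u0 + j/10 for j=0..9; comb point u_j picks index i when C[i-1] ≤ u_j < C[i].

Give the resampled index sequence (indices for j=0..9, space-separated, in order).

1 1 2 2 3 4 5 6 6 9

C = [4/43, 12/43, 20/43, 23/43, 27/43, 33/43, 41/43, 41/43, 41/43, 1]
j=0: u_0=7/75 ∈ [4/43, 12/43) → index 1
j=1: u_1=29/150 ∈ [4/43, 12/43) → index 1
j=2: u_2=22/75 ∈ [12/43, 20/43) → index 2
j=3: u_3=59/150 ∈ [12/43, 20/43) → index 2
j=4: u_4=37/75 ∈ [20/43, 23/43) → index 3
j=5: u_5=89/150 ∈ [23/43, 27/43) → index 4
j=6: u_6=52/75 ∈ [27/43, 33/43) → index 5
j=7: u_7=119/150 ∈ [33/43, 41/43) → index 6
j=8: u_8=67/75 ∈ [33/43, 41/43) → index 6
j=9: u_9=149/150 ∈ [41/43, 1) → index 9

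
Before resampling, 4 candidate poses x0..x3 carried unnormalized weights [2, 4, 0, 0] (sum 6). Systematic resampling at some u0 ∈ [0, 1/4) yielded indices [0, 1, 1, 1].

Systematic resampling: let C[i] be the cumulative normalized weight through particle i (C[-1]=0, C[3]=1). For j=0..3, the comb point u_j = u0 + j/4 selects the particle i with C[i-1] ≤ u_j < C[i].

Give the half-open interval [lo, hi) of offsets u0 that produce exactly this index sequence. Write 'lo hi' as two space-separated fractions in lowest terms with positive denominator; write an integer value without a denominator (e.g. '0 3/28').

1/12 1/4

C = [1/3, 1, 1, 1]
j=0 picked index 0: u0 ∈ [0, 1/3)
j=1 picked index 1: u0 ∈ [1/12, 3/4)
j=2 picked index 1: u0 ∈ [-1/6, 1/2)
j=3 picked index 1: u0 ∈ [-5/12, 1/4)
intersection: [1/12, 1/4)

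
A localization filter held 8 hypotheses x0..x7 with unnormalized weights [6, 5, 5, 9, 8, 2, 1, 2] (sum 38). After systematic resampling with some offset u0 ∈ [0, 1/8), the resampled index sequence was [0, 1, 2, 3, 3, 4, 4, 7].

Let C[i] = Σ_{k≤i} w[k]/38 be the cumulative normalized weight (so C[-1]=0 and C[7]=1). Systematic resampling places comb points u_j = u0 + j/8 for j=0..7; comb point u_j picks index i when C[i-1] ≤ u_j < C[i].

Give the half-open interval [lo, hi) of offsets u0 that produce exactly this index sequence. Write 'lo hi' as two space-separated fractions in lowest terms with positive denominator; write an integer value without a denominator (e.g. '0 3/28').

C = [3/19, 11/38, 8/19, 25/38, 33/38, 35/38, 18/19, 1]
j=0 picked index 0: u0 ∈ [0, 3/19)
j=1 picked index 1: u0 ∈ [5/152, 25/152)
j=2 picked index 2: u0 ∈ [3/76, 13/76)
j=3 picked index 3: u0 ∈ [7/152, 43/152)
j=4 picked index 3: u0 ∈ [-3/38, 3/19)
j=5 picked index 4: u0 ∈ [5/152, 37/152)
j=6 picked index 4: u0 ∈ [-7/76, 9/76)
j=7 picked index 7: u0 ∈ [11/152, 1/8)
intersection: [11/152, 9/76)

11/152 9/76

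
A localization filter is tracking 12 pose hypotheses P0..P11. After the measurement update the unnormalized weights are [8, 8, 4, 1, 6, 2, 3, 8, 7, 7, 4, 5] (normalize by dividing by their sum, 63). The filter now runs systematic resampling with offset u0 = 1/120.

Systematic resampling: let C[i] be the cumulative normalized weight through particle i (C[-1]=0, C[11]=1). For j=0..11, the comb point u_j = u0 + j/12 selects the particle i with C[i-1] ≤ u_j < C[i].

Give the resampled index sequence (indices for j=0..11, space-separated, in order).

C = [8/63, 16/63, 20/63, 1/3, 3/7, 29/63, 32/63, 40/63, 47/63, 6/7, 58/63, 1]
j=0: u_0=1/120 ∈ [0, 8/63) → index 0
j=1: u_1=11/120 ∈ [0, 8/63) → index 0
j=2: u_2=7/40 ∈ [8/63, 16/63) → index 1
j=3: u_3=31/120 ∈ [16/63, 20/63) → index 2
j=4: u_4=41/120 ∈ [1/3, 3/7) → index 4
j=5: u_5=17/40 ∈ [1/3, 3/7) → index 4
j=6: u_6=61/120 ∈ [32/63, 40/63) → index 7
j=7: u_7=71/120 ∈ [32/63, 40/63) → index 7
j=8: u_8=27/40 ∈ [40/63, 47/63) → index 8
j=9: u_9=91/120 ∈ [47/63, 6/7) → index 9
j=10: u_10=101/120 ∈ [47/63, 6/7) → index 9
j=11: u_11=37/40 ∈ [58/63, 1) → index 11

0 0 1 2 4 4 7 7 8 9 9 11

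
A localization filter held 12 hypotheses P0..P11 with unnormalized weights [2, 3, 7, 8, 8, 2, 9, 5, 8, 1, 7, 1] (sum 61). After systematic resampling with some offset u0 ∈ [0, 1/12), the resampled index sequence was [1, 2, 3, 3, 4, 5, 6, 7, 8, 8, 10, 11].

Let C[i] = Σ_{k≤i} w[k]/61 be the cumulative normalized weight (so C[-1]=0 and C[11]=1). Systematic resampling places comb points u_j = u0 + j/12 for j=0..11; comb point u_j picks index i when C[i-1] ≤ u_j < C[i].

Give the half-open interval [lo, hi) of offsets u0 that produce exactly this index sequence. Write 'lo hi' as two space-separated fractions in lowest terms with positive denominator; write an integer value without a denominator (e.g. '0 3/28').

C = [2/61, 5/61, 12/61, 20/61, 28/61, 30/61, 39/61, 44/61, 52/61, 53/61, 60/61, 1]
j=0 picked index 1: u0 ∈ [2/61, 5/61)
j=1 picked index 2: u0 ∈ [-1/732, 83/732)
j=2 picked index 3: u0 ∈ [11/366, 59/366)
j=3 picked index 3: u0 ∈ [-13/244, 19/244)
j=4 picked index 4: u0 ∈ [-1/183, 23/183)
j=5 picked index 5: u0 ∈ [31/732, 55/732)
j=6 picked index 6: u0 ∈ [-1/122, 17/122)
j=7 picked index 7: u0 ∈ [41/732, 101/732)
j=8 picked index 8: u0 ∈ [10/183, 34/183)
j=9 picked index 8: u0 ∈ [-7/244, 25/244)
j=10 picked index 10: u0 ∈ [13/366, 55/366)
j=11 picked index 11: u0 ∈ [49/732, 1/12)
intersection: [49/732, 55/732)

49/732 55/732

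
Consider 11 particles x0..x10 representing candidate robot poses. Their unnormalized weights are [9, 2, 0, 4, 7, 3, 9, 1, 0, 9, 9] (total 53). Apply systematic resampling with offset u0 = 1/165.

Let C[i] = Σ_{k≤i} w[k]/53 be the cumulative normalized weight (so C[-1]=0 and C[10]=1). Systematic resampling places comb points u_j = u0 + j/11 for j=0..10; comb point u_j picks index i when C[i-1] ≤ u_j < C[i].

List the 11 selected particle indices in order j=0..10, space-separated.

C = [9/53, 11/53, 11/53, 15/53, 22/53, 25/53, 34/53, 35/53, 35/53, 44/53, 1]
j=0: u_0=1/165 ∈ [0, 9/53) → index 0
j=1: u_1=16/165 ∈ [0, 9/53) → index 0
j=2: u_2=31/165 ∈ [9/53, 11/53) → index 1
j=3: u_3=46/165 ∈ [11/53, 15/53) → index 3
j=4: u_4=61/165 ∈ [15/53, 22/53) → index 4
j=5: u_5=76/165 ∈ [22/53, 25/53) → index 5
j=6: u_6=91/165 ∈ [25/53, 34/53) → index 6
j=7: u_7=106/165 ∈ [34/53, 35/53) → index 7
j=8: u_8=11/15 ∈ [35/53, 44/53) → index 9
j=9: u_9=136/165 ∈ [35/53, 44/53) → index 9
j=10: u_10=151/165 ∈ [44/53, 1) → index 10

0 0 1 3 4 5 6 7 9 9 10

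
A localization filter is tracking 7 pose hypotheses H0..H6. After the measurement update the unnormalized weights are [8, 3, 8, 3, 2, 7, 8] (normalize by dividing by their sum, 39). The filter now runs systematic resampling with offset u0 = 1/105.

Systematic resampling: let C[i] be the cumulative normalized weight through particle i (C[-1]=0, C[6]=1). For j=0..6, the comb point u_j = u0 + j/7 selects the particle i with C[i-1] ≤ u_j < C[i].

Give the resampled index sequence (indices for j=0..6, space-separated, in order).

C = [8/39, 11/39, 19/39, 22/39, 8/13, 31/39, 1]
j=0: u_0=1/105 ∈ [0, 8/39) → index 0
j=1: u_1=16/105 ∈ [0, 8/39) → index 0
j=2: u_2=31/105 ∈ [11/39, 19/39) → index 2
j=3: u_3=46/105 ∈ [11/39, 19/39) → index 2
j=4: u_4=61/105 ∈ [22/39, 8/13) → index 4
j=5: u_5=76/105 ∈ [8/13, 31/39) → index 5
j=6: u_6=13/15 ∈ [31/39, 1) → index 6

0 0 2 2 4 5 6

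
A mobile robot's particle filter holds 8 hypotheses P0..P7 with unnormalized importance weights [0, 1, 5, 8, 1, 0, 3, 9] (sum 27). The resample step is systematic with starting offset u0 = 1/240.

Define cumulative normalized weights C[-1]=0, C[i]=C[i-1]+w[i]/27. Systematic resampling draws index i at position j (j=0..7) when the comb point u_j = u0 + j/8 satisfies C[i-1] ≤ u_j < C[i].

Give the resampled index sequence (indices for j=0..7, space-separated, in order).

1 2 3 3 3 6 7 7

C = [0, 1/27, 2/9, 14/27, 5/9, 5/9, 2/3, 1]
j=0: u_0=1/240 ∈ [0, 1/27) → index 1
j=1: u_1=31/240 ∈ [1/27, 2/9) → index 2
j=2: u_2=61/240 ∈ [2/9, 14/27) → index 3
j=3: u_3=91/240 ∈ [2/9, 14/27) → index 3
j=4: u_4=121/240 ∈ [2/9, 14/27) → index 3
j=5: u_5=151/240 ∈ [5/9, 2/3) → index 6
j=6: u_6=181/240 ∈ [2/3, 1) → index 7
j=7: u_7=211/240 ∈ [2/3, 1) → index 7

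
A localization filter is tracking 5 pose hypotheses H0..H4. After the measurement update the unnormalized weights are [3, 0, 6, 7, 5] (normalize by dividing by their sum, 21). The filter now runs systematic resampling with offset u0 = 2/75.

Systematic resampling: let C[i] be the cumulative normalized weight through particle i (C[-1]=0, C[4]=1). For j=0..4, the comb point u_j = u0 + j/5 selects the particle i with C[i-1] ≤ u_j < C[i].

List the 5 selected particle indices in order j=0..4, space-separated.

C = [1/7, 1/7, 3/7, 16/21, 1]
j=0: u_0=2/75 ∈ [0, 1/7) → index 0
j=1: u_1=17/75 ∈ [1/7, 3/7) → index 2
j=2: u_2=32/75 ∈ [1/7, 3/7) → index 2
j=3: u_3=47/75 ∈ [3/7, 16/21) → index 3
j=4: u_4=62/75 ∈ [16/21, 1) → index 4

0 2 2 3 4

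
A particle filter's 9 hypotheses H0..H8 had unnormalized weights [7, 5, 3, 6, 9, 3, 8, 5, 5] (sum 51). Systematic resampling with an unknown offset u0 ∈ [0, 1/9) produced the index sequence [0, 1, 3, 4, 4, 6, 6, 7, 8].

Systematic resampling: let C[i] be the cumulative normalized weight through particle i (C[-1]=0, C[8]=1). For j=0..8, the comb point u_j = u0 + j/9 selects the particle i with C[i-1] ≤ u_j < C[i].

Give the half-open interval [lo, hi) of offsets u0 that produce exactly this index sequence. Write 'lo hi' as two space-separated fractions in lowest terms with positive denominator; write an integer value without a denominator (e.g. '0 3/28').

C = [7/51, 4/17, 5/17, 7/17, 10/17, 11/17, 41/51, 46/51, 1]
j=0 picked index 0: u0 ∈ [0, 7/51)
j=1 picked index 1: u0 ∈ [4/153, 19/153)
j=2 picked index 3: u0 ∈ [11/153, 29/153)
j=3 picked index 4: u0 ∈ [4/51, 13/51)
j=4 picked index 4: u0 ∈ [-5/153, 22/153)
j=5 picked index 6: u0 ∈ [14/153, 38/153)
j=6 picked index 6: u0 ∈ [-1/51, 7/51)
j=7 picked index 7: u0 ∈ [4/153, 19/153)
j=8 picked index 8: u0 ∈ [2/153, 1/9)
intersection: [14/153, 1/9)

14/153 1/9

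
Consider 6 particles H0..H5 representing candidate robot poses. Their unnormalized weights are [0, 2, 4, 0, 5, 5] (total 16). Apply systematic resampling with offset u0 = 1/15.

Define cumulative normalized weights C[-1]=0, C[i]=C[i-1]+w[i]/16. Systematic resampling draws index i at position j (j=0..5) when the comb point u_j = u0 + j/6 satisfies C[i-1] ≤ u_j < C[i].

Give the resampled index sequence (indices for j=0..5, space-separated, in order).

C = [0, 1/8, 3/8, 3/8, 11/16, 1]
j=0: u_0=1/15 ∈ [0, 1/8) → index 1
j=1: u_1=7/30 ∈ [1/8, 3/8) → index 2
j=2: u_2=2/5 ∈ [3/8, 11/16) → index 4
j=3: u_3=17/30 ∈ [3/8, 11/16) → index 4
j=4: u_4=11/15 ∈ [11/16, 1) → index 5
j=5: u_5=9/10 ∈ [11/16, 1) → index 5

1 2 4 4 5 5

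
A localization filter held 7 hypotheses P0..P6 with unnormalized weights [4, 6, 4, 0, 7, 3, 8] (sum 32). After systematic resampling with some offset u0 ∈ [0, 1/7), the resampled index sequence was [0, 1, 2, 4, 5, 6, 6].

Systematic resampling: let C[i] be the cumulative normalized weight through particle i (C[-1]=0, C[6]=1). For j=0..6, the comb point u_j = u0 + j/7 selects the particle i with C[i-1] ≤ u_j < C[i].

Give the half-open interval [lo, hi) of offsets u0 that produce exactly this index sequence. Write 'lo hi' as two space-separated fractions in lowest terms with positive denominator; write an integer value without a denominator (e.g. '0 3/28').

19/224 1/8

C = [1/8, 5/16, 7/16, 7/16, 21/32, 3/4, 1]
j=0 picked index 0: u0 ∈ [0, 1/8)
j=1 picked index 1: u0 ∈ [-1/56, 19/112)
j=2 picked index 2: u0 ∈ [3/112, 17/112)
j=3 picked index 4: u0 ∈ [1/112, 51/224)
j=4 picked index 5: u0 ∈ [19/224, 5/28)
j=5 picked index 6: u0 ∈ [1/28, 2/7)
j=6 picked index 6: u0 ∈ [-3/28, 1/7)
intersection: [19/224, 1/8)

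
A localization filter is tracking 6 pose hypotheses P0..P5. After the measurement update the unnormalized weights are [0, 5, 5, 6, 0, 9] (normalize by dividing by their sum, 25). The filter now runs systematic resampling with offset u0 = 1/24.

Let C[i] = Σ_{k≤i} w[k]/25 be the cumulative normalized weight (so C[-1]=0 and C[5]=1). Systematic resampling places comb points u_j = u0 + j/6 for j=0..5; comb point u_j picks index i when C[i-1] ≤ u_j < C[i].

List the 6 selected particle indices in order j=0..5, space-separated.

C = [0, 1/5, 2/5, 16/25, 16/25, 1]
j=0: u_0=1/24 ∈ [0, 1/5) → index 1
j=1: u_1=5/24 ∈ [1/5, 2/5) → index 2
j=2: u_2=3/8 ∈ [1/5, 2/5) → index 2
j=3: u_3=13/24 ∈ [2/5, 16/25) → index 3
j=4: u_4=17/24 ∈ [16/25, 1) → index 5
j=5: u_5=7/8 ∈ [16/25, 1) → index 5

1 2 2 3 5 5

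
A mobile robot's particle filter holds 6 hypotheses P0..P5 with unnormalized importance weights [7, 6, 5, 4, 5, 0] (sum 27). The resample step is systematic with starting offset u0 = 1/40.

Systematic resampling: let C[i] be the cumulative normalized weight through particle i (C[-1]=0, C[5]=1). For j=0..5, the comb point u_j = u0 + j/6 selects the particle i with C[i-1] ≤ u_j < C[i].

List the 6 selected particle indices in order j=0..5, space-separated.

C = [7/27, 13/27, 2/3, 22/27, 1, 1]
j=0: u_0=1/40 ∈ [0, 7/27) → index 0
j=1: u_1=23/120 ∈ [0, 7/27) → index 0
j=2: u_2=43/120 ∈ [7/27, 13/27) → index 1
j=3: u_3=21/40 ∈ [13/27, 2/3) → index 2
j=4: u_4=83/120 ∈ [2/3, 22/27) → index 3
j=5: u_5=103/120 ∈ [22/27, 1) → index 4

0 0 1 2 3 4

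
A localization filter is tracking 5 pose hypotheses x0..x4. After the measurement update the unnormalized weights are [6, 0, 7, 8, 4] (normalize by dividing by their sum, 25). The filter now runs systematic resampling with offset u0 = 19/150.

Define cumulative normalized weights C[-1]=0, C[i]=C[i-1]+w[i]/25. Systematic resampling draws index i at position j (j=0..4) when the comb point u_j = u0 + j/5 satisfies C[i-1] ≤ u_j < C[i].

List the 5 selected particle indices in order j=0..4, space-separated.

0 2 3 3 4

C = [6/25, 6/25, 13/25, 21/25, 1]
j=0: u_0=19/150 ∈ [0, 6/25) → index 0
j=1: u_1=49/150 ∈ [6/25, 13/25) → index 2
j=2: u_2=79/150 ∈ [13/25, 21/25) → index 3
j=3: u_3=109/150 ∈ [13/25, 21/25) → index 3
j=4: u_4=139/150 ∈ [21/25, 1) → index 4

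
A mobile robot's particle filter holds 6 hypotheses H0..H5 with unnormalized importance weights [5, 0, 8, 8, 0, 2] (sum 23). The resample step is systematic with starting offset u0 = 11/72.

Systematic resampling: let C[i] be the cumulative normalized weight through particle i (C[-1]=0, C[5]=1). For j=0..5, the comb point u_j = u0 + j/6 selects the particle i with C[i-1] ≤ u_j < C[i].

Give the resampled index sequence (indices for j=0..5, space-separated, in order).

0 2 2 3 3 5

C = [5/23, 5/23, 13/23, 21/23, 21/23, 1]
j=0: u_0=11/72 ∈ [0, 5/23) → index 0
j=1: u_1=23/72 ∈ [5/23, 13/23) → index 2
j=2: u_2=35/72 ∈ [5/23, 13/23) → index 2
j=3: u_3=47/72 ∈ [13/23, 21/23) → index 3
j=4: u_4=59/72 ∈ [13/23, 21/23) → index 3
j=5: u_5=71/72 ∈ [21/23, 1) → index 5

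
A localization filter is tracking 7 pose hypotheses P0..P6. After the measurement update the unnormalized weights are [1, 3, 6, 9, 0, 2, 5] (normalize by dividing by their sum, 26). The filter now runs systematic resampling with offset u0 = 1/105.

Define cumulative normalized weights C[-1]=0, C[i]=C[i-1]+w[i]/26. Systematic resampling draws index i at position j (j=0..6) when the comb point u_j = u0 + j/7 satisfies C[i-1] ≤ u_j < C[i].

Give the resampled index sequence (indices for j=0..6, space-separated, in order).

0 1 2 3 3 3 6

C = [1/26, 2/13, 5/13, 19/26, 19/26, 21/26, 1]
j=0: u_0=1/105 ∈ [0, 1/26) → index 0
j=1: u_1=16/105 ∈ [1/26, 2/13) → index 1
j=2: u_2=31/105 ∈ [2/13, 5/13) → index 2
j=3: u_3=46/105 ∈ [5/13, 19/26) → index 3
j=4: u_4=61/105 ∈ [5/13, 19/26) → index 3
j=5: u_5=76/105 ∈ [5/13, 19/26) → index 3
j=6: u_6=13/15 ∈ [21/26, 1) → index 6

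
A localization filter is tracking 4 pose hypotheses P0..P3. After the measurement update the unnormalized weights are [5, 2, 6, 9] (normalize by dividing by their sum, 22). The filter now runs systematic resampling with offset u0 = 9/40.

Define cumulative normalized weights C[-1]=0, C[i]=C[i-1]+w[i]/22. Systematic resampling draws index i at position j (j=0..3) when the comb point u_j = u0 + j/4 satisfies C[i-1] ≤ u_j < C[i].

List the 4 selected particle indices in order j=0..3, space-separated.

C = [5/22, 7/22, 13/22, 1]
j=0: u_0=9/40 ∈ [0, 5/22) → index 0
j=1: u_1=19/40 ∈ [7/22, 13/22) → index 2
j=2: u_2=29/40 ∈ [13/22, 1) → index 3
j=3: u_3=39/40 ∈ [13/22, 1) → index 3

0 2 3 3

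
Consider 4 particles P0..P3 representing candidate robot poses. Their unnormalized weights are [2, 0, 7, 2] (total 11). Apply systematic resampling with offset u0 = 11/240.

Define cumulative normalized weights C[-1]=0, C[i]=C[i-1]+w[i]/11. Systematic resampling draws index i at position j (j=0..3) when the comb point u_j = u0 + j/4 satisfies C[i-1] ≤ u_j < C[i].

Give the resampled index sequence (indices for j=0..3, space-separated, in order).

0 2 2 2

C = [2/11, 2/11, 9/11, 1]
j=0: u_0=11/240 ∈ [0, 2/11) → index 0
j=1: u_1=71/240 ∈ [2/11, 9/11) → index 2
j=2: u_2=131/240 ∈ [2/11, 9/11) → index 2
j=3: u_3=191/240 ∈ [2/11, 9/11) → index 2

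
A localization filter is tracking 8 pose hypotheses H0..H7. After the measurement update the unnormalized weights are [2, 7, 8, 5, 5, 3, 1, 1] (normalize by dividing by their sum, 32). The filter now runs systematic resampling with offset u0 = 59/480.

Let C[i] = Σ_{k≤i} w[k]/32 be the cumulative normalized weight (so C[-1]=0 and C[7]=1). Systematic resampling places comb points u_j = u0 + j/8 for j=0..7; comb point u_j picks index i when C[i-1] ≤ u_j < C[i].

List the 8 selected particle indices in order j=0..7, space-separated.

C = [1/16, 9/32, 17/32, 11/16, 27/32, 15/16, 31/32, 1]
j=0: u_0=59/480 ∈ [1/16, 9/32) → index 1
j=1: u_1=119/480 ∈ [1/16, 9/32) → index 1
j=2: u_2=179/480 ∈ [9/32, 17/32) → index 2
j=3: u_3=239/480 ∈ [9/32, 17/32) → index 2
j=4: u_4=299/480 ∈ [17/32, 11/16) → index 3
j=5: u_5=359/480 ∈ [11/16, 27/32) → index 4
j=6: u_6=419/480 ∈ [27/32, 15/16) → index 5
j=7: u_7=479/480 ∈ [31/32, 1) → index 7

1 1 2 2 3 4 5 7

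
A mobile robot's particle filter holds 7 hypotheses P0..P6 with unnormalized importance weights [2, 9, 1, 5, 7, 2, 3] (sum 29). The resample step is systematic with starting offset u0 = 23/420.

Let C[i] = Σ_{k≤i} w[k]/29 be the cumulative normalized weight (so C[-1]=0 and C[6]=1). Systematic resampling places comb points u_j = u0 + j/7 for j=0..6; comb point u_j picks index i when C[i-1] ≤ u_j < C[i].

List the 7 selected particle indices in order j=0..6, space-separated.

C = [2/29, 11/29, 12/29, 17/29, 24/29, 26/29, 1]
j=0: u_0=23/420 ∈ [0, 2/29) → index 0
j=1: u_1=83/420 ∈ [2/29, 11/29) → index 1
j=2: u_2=143/420 ∈ [2/29, 11/29) → index 1
j=3: u_3=29/60 ∈ [12/29, 17/29) → index 3
j=4: u_4=263/420 ∈ [17/29, 24/29) → index 4
j=5: u_5=323/420 ∈ [17/29, 24/29) → index 4
j=6: u_6=383/420 ∈ [26/29, 1) → index 6

0 1 1 3 4 4 6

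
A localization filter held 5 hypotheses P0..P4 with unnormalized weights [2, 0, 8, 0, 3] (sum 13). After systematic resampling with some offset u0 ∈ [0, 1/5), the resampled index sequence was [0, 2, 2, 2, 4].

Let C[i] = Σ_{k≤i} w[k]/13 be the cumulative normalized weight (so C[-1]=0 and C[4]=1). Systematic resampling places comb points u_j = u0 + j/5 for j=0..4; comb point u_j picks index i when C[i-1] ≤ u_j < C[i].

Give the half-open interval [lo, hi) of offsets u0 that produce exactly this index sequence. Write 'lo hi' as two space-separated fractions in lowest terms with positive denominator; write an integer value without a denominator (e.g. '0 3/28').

0 2/13

C = [2/13, 2/13, 10/13, 10/13, 1]
j=0 picked index 0: u0 ∈ [0, 2/13)
j=1 picked index 2: u0 ∈ [-3/65, 37/65)
j=2 picked index 2: u0 ∈ [-16/65, 24/65)
j=3 picked index 2: u0 ∈ [-29/65, 11/65)
j=4 picked index 4: u0 ∈ [-2/65, 1/5)
intersection: [0, 2/13)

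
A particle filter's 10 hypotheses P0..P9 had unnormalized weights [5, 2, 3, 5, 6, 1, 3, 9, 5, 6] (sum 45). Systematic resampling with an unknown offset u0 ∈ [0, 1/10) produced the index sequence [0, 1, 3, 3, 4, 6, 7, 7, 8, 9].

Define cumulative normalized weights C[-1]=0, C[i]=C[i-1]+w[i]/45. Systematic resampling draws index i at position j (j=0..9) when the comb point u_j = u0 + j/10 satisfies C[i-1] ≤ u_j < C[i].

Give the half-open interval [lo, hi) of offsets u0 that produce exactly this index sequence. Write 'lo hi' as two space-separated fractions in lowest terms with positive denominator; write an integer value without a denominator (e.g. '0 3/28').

1/45 1/30

C = [1/9, 7/45, 2/9, 1/3, 7/15, 22/45, 5/9, 34/45, 13/15, 1]
j=0 picked index 0: u0 ∈ [0, 1/9)
j=1 picked index 1: u0 ∈ [1/90, 1/18)
j=2 picked index 3: u0 ∈ [1/45, 2/15)
j=3 picked index 3: u0 ∈ [-7/90, 1/30)
j=4 picked index 4: u0 ∈ [-1/15, 1/15)
j=5 picked index 6: u0 ∈ [-1/90, 1/18)
j=6 picked index 7: u0 ∈ [-2/45, 7/45)
j=7 picked index 7: u0 ∈ [-13/90, 1/18)
j=8 picked index 8: u0 ∈ [-2/45, 1/15)
j=9 picked index 9: u0 ∈ [-1/30, 1/10)
intersection: [1/45, 1/30)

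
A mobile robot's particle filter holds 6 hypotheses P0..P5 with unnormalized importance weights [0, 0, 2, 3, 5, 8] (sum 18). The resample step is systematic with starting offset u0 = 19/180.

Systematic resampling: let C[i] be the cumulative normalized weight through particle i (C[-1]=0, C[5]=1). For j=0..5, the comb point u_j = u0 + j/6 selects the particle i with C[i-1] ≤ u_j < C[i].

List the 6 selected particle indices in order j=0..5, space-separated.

C = [0, 0, 1/9, 5/18, 5/9, 1]
j=0: u_0=19/180 ∈ [0, 1/9) → index 2
j=1: u_1=49/180 ∈ [1/9, 5/18) → index 3
j=2: u_2=79/180 ∈ [5/18, 5/9) → index 4
j=3: u_3=109/180 ∈ [5/9, 1) → index 5
j=4: u_4=139/180 ∈ [5/9, 1) → index 5
j=5: u_5=169/180 ∈ [5/9, 1) → index 5

2 3 4 5 5 5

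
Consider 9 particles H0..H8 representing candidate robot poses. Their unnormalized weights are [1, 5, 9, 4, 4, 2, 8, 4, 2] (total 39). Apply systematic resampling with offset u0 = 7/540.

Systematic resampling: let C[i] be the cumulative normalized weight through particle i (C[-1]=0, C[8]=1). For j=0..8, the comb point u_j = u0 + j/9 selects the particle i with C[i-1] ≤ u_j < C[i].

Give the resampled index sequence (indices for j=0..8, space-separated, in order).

0 1 2 2 3 4 6 6 7

C = [1/39, 2/13, 5/13, 19/39, 23/39, 25/39, 11/13, 37/39, 1]
j=0: u_0=7/540 ∈ [0, 1/39) → index 0
j=1: u_1=67/540 ∈ [1/39, 2/13) → index 1
j=2: u_2=127/540 ∈ [2/13, 5/13) → index 2
j=3: u_3=187/540 ∈ [2/13, 5/13) → index 2
j=4: u_4=247/540 ∈ [5/13, 19/39) → index 3
j=5: u_5=307/540 ∈ [19/39, 23/39) → index 4
j=6: u_6=367/540 ∈ [25/39, 11/13) → index 6
j=7: u_7=427/540 ∈ [25/39, 11/13) → index 6
j=8: u_8=487/540 ∈ [11/13, 37/39) → index 7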